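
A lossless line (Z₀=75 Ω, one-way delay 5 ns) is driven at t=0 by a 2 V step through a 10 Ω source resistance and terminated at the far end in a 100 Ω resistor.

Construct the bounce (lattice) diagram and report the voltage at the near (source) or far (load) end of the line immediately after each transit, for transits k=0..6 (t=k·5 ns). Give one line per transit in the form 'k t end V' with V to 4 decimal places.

0 0 source 1.7647
1 5 load 2.0168
2 10 source 1.8240
3 15 load 1.7965
4 20 source 1.8175
5 25 load 1.8206
6 30 source 1.8183

Γ_L=0.142857, Γ_S=-0.764706; launch V₁=2·75/85=1.764706
k=0 src: V=1.7647
k=1 load: inc=1.764706, refl=1.764706·0.142857=0.2521; V=0.000000+1.764706+0.252101=2.0168
k=2 src: inc=0.252101, refl=0.252101·-0.764706=-0.1928; V=1.764706+0.252101+-0.192783=1.8240
k=3 load: inc=-0.192783, refl=-0.192783·0.142857=-0.0275; V=2.016807+-0.192783+-0.027540=1.7965
k=4 src: inc=-0.027540, refl=-0.027540·-0.764706=0.0211; V=1.824024+-0.027540+0.021060=1.8175
k=5 load: inc=0.021060, refl=0.021060·0.142857=0.0030; V=1.796483+0.021060+0.003009=1.8206
k=6 src: inc=0.003009, refl=0.003009·-0.764706=-0.0023; V=1.817544+0.003009+-0.002301=1.8183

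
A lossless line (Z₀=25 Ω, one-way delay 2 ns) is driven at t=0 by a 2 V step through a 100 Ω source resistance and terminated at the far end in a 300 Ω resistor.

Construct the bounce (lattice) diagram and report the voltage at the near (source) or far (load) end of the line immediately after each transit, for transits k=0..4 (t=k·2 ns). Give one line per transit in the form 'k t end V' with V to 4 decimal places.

Γ_L=0.846154, Γ_S=0.600000; launch V₁=2·25/125=0.400000
k=0 src: V=0.4000
k=1 load: inc=0.400000, refl=0.400000·0.846154=0.3385; V=0.000000+0.400000+0.338462=0.7385
k=2 src: inc=0.338462, refl=0.338462·0.600000=0.2031; V=0.400000+0.338462+0.203077=0.9415
k=3 load: inc=0.203077, refl=0.203077·0.846154=0.1718; V=0.738462+0.203077+0.171834=1.1134
k=4 src: inc=0.171834, refl=0.171834·0.600000=0.1031; V=0.941538+0.171834+0.103101=1.2165

0 0 source 0.4000
1 2 load 0.7385
2 4 source 0.9415
3 6 load 1.1134
4 8 source 1.2165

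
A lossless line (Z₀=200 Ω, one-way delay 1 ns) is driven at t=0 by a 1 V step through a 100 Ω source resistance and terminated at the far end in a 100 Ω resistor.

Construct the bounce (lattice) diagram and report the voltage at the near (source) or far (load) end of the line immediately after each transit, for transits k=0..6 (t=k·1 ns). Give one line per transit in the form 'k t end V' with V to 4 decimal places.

Γ_L=-0.333333, Γ_S=-0.333333; launch V₁=1·200/300=0.666667
k=0 src: V=0.6667
k=1 load: inc=0.666667, refl=0.666667·-0.333333=-0.2222; V=0.000000+0.666667+-0.222222=0.4444
k=2 src: inc=-0.222222, refl=-0.222222·-0.333333=0.0741; V=0.666667+-0.222222+0.074074=0.5185
k=3 load: inc=0.074074, refl=0.074074·-0.333333=-0.0247; V=0.444444+0.074074+-0.024691=0.4938
k=4 src: inc=-0.024691, refl=-0.024691·-0.333333=0.0082; V=0.518519+-0.024691+0.008230=0.5021
k=5 load: inc=0.008230, refl=0.008230·-0.333333=-0.0027; V=0.493827+0.008230+-0.002743=0.4993
k=6 src: inc=-0.002743, refl=-0.002743·-0.333333=0.0009; V=0.502058+-0.002743+0.000914=0.5002

0 0 source 0.6667
1 1 load 0.4444
2 2 source 0.5185
3 3 load 0.4938
4 4 source 0.5021
5 5 load 0.4993
6 6 source 0.5002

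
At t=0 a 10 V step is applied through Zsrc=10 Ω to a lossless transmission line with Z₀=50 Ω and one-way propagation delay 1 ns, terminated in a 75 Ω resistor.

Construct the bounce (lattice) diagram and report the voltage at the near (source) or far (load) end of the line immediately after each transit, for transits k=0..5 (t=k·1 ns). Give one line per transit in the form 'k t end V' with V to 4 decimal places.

Γ_L=0.200000, Γ_S=-0.666667; launch V₁=10·50/60=8.333333
k=0 src: V=8.3333
k=1 load: inc=8.333333, refl=8.333333·0.200000=1.6667; V=0.000000+8.333333+1.666667=10.0000
k=2 src: inc=1.666667, refl=1.666667·-0.666667=-1.1111; V=8.333333+1.666667+-1.111111=8.8889
k=3 load: inc=-1.111111, refl=-1.111111·0.200000=-0.2222; V=10.000000+-1.111111+-0.222222=8.6667
k=4 src: inc=-0.222222, refl=-0.222222·-0.666667=0.1481; V=8.888889+-0.222222+0.148148=8.8148
k=5 load: inc=0.148148, refl=0.148148·0.200000=0.0296; V=8.666667+0.148148+0.029630=8.8444

0 0 source 8.3333
1 1 load 10.0000
2 2 source 8.8889
3 3 load 8.6667
4 4 source 8.8148
5 5 load 8.8444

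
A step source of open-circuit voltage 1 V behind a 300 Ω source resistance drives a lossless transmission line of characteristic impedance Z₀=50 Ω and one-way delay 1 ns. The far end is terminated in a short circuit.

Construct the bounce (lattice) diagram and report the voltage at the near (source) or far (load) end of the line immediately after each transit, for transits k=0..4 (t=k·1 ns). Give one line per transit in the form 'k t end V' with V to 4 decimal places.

0 0 source 0.1429
1 1 load 0.0000
2 2 source -0.1020
3 3 load 0.0000
4 4 source 0.0729

Γ_L=-1.000000, Γ_S=0.714286; launch V₁=1·50/350=0.142857
k=0 src: V=0.1429
k=1 load: inc=0.142857, refl=0.142857·-1.000000=-0.1429; V=0.000000+0.142857+-0.142857=0.0000
k=2 src: inc=-0.142857, refl=-0.142857·0.714286=-0.1020; V=0.142857+-0.142857+-0.102041=-0.1020
k=3 load: inc=-0.102041, refl=-0.102041·-1.000000=0.1020; V=0.000000+-0.102041+0.102041=0.0000
k=4 src: inc=0.102041, refl=0.102041·0.714286=0.0729; V=-0.102041+0.102041+0.072886=0.0729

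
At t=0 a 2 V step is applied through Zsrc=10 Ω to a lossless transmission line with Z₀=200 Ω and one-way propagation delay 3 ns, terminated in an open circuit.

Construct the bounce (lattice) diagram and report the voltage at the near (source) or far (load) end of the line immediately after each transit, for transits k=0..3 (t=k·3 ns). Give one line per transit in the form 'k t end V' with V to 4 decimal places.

Γ_L=1.000000, Γ_S=-0.904762; launch V₁=2·200/210=1.904762
k=0 src: V=1.9048
k=1 load: inc=1.904762, refl=1.904762·1.000000=1.9048; V=0.000000+1.904762+1.904762=3.8095
k=2 src: inc=1.904762, refl=1.904762·-0.904762=-1.7234; V=1.904762+1.904762+-1.723356=2.0862
k=3 load: inc=-1.723356, refl=-1.723356·1.000000=-1.7234; V=3.809524+-1.723356+-1.723356=0.3628

0 0 source 1.9048
1 3 load 3.8095
2 6 source 2.0862
3 9 load 0.3628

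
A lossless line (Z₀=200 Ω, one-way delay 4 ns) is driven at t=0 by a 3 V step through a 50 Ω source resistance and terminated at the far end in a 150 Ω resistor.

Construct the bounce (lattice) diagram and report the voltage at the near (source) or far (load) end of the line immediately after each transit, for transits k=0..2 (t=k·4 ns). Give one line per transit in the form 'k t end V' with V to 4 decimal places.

Γ_L=-0.142857, Γ_S=-0.600000; launch V₁=3·200/250=2.400000
k=0 src: V=2.4000
k=1 load: inc=2.400000, refl=2.400000·-0.142857=-0.3429; V=0.000000+2.400000+-0.342857=2.0571
k=2 src: inc=-0.342857, refl=-0.342857·-0.600000=0.2057; V=2.400000+-0.342857+0.205714=2.2629

0 0 source 2.4000
1 4 load 2.0571
2 8 source 2.2629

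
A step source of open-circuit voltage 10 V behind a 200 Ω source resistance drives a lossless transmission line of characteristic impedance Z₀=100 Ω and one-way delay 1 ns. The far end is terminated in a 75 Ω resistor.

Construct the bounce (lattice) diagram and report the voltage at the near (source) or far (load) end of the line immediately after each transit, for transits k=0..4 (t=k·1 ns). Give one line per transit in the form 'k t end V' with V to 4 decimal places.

0 0 source 3.3333
1 1 load 2.8571
2 2 source 2.6984
3 3 load 2.7211
4 4 source 2.7286

Γ_L=-0.142857, Γ_S=0.333333; launch V₁=10·100/300=3.333333
k=0 src: V=3.3333
k=1 load: inc=3.333333, refl=3.333333·-0.142857=-0.4762; V=0.000000+3.333333+-0.476190=2.8571
k=2 src: inc=-0.476190, refl=-0.476190·0.333333=-0.1587; V=3.333333+-0.476190+-0.158730=2.6984
k=3 load: inc=-0.158730, refl=-0.158730·-0.142857=0.0227; V=2.857143+-0.158730+0.022676=2.7211
k=4 src: inc=0.022676, refl=0.022676·0.333333=0.0076; V=2.698413+0.022676+0.007559=2.7286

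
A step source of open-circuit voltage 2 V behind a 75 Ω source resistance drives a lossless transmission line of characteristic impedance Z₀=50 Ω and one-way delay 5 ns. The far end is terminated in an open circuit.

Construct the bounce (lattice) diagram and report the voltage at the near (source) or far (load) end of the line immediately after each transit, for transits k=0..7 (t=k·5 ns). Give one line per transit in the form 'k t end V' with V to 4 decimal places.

Γ_L=1.000000, Γ_S=0.200000; launch V₁=2·50/125=0.800000
k=0 src: V=0.8000
k=1 load: inc=0.800000, refl=0.800000·1.000000=0.8000; V=0.000000+0.800000+0.800000=1.6000
k=2 src: inc=0.800000, refl=0.800000·0.200000=0.1600; V=0.800000+0.800000+0.160000=1.7600
k=3 load: inc=0.160000, refl=0.160000·1.000000=0.1600; V=1.600000+0.160000+0.160000=1.9200
k=4 src: inc=0.160000, refl=0.160000·0.200000=0.0320; V=1.760000+0.160000+0.032000=1.9520
k=5 load: inc=0.032000, refl=0.032000·1.000000=0.0320; V=1.920000+0.032000+0.032000=1.9840
k=6 src: inc=0.032000, refl=0.032000·0.200000=0.0064; V=1.952000+0.032000+0.006400=1.9904
k=7 load: inc=0.006400, refl=0.006400·1.000000=0.0064; V=1.984000+0.006400+0.006400=1.9968

0 0 source 0.8000
1 5 load 1.6000
2 10 source 1.7600
3 15 load 1.9200
4 20 source 1.9520
5 25 load 1.9840
6 30 source 1.9904
7 35 load 1.9968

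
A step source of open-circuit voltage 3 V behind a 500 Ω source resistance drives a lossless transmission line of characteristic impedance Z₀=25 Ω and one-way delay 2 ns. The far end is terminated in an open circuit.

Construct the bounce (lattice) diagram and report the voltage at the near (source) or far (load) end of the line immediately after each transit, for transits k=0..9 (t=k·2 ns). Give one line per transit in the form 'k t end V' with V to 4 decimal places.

Γ_L=1.000000, Γ_S=0.904762; launch V₁=3·25/525=0.142857
k=0 src: V=0.1429
k=1 load: inc=0.142857, refl=0.142857·1.000000=0.1429; V=0.000000+0.142857+0.142857=0.2857
k=2 src: inc=0.142857, refl=0.142857·0.904762=0.1293; V=0.142857+0.142857+0.129252=0.4150
k=3 load: inc=0.129252, refl=0.129252·1.000000=0.1293; V=0.285714+0.129252+0.129252=0.5442
k=4 src: inc=0.129252, refl=0.129252·0.904762=0.1169; V=0.414966+0.129252+0.116942=0.6612
k=5 load: inc=0.116942, refl=0.116942·1.000000=0.1169; V=0.544218+0.116942+0.116942=0.7781
k=6 src: inc=0.116942, refl=0.116942·0.904762=0.1058; V=0.661160+0.116942+0.105805=0.8839
k=7 load: inc=0.105805, refl=0.105805·1.000000=0.1058; V=0.778102+0.105805+0.105805=0.9897
k=8 src: inc=0.105805, refl=0.105805·0.904762=0.0957; V=0.883906+0.105805+0.095728=1.0854
k=9 load: inc=0.095728, refl=0.095728·1.000000=0.0957; V=0.989711+0.095728+0.095728=1.1812

0 0 source 0.1429
1 2 load 0.2857
2 4 source 0.4150
3 6 load 0.5442
4 8 source 0.6612
5 10 load 0.7781
6 12 source 0.8839
7 14 load 0.9897
8 16 source 1.0854
9 18 load 1.1812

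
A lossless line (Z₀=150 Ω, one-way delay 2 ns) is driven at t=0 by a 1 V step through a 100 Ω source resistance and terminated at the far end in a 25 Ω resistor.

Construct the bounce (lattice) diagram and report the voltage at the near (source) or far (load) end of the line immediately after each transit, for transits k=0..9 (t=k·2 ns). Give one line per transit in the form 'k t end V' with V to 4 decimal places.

Γ_L=-0.714286, Γ_S=-0.200000; launch V₁=1·150/250=0.600000
k=0 src: V=0.6000
k=1 load: inc=0.600000, refl=0.600000·-0.714286=-0.4286; V=0.000000+0.600000+-0.428571=0.1714
k=2 src: inc=-0.428571, refl=-0.428571·-0.200000=0.0857; V=0.600000+-0.428571+0.085714=0.2571
k=3 load: inc=0.085714, refl=0.085714·-0.714286=-0.0612; V=0.171429+0.085714+-0.061224=0.1959
k=4 src: inc=-0.061224, refl=-0.061224·-0.200000=0.0122; V=0.257143+-0.061224+0.012245=0.2082
k=5 load: inc=0.012245, refl=0.012245·-0.714286=-0.0087; V=0.195918+0.012245+-0.008746=0.1994
k=6 src: inc=-0.008746, refl=-0.008746·-0.200000=0.0017; V=0.208163+-0.008746+0.001749=0.2012
k=7 load: inc=0.001749, refl=0.001749·-0.714286=-0.0012; V=0.199417+0.001749+-0.001249=0.1999
k=8 src: inc=-0.001249, refl=-0.001249·-0.200000=0.0002; V=0.201166+-0.001249+0.000250=0.2002
k=9 load: inc=0.000250, refl=0.000250·-0.714286=-0.0002; V=0.199917+0.000250+-0.000178=0.2000

0 0 source 0.6000
1 2 load 0.1714
2 4 source 0.2571
3 6 load 0.1959
4 8 source 0.2082
5 10 load 0.1994
6 12 source 0.2012
7 14 load 0.1999
8 16 source 0.2002
9 18 load 0.2000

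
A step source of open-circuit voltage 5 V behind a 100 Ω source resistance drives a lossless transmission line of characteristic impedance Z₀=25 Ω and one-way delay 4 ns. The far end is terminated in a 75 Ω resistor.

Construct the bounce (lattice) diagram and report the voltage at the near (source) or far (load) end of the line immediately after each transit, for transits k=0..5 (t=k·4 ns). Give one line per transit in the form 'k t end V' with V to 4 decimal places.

0 0 source 1.0000
1 4 load 1.5000
2 8 source 1.8000
3 12 load 1.9500
4 16 source 2.0400
5 20 load 2.0850

Γ_L=0.500000, Γ_S=0.600000; launch V₁=5·25/125=1.000000
k=0 src: V=1.0000
k=1 load: inc=1.000000, refl=1.000000·0.500000=0.5000; V=0.000000+1.000000+0.500000=1.5000
k=2 src: inc=0.500000, refl=0.500000·0.600000=0.3000; V=1.000000+0.500000+0.300000=1.8000
k=3 load: inc=0.300000, refl=0.300000·0.500000=0.1500; V=1.500000+0.300000+0.150000=1.9500
k=4 src: inc=0.150000, refl=0.150000·0.600000=0.0900; V=1.800000+0.150000+0.090000=2.0400
k=5 load: inc=0.090000, refl=0.090000·0.500000=0.0450; V=1.950000+0.090000+0.045000=2.0850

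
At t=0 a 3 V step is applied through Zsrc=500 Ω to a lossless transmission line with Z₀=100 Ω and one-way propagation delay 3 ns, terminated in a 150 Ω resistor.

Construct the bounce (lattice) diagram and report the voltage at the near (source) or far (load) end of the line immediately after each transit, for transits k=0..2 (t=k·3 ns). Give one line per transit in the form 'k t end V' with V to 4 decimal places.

0 0 source 0.5000
1 3 load 0.6000
2 6 source 0.6667

Γ_L=0.200000, Γ_S=0.666667; launch V₁=3·100/600=0.500000
k=0 src: V=0.5000
k=1 load: inc=0.500000, refl=0.500000·0.200000=0.1000; V=0.000000+0.500000+0.100000=0.6000
k=2 src: inc=0.100000, refl=0.100000·0.666667=0.0667; V=0.500000+0.100000+0.066667=0.6667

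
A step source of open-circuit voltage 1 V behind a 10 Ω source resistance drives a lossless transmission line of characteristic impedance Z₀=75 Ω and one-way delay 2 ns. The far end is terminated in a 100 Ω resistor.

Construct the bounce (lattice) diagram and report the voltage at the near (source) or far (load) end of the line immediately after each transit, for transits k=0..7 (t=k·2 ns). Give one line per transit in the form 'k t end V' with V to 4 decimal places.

0 0 source 0.8824
1 2 load 1.0084
2 4 source 0.9120
3 6 load 0.8982
4 8 source 0.9088
5 10 load 0.9103
6 12 source 0.9091
7 14 load 0.9090

Γ_L=0.142857, Γ_S=-0.764706; launch V₁=1·75/85=0.882353
k=0 src: V=0.8824
k=1 load: inc=0.882353, refl=0.882353·0.142857=0.1261; V=0.000000+0.882353+0.126050=1.0084
k=2 src: inc=0.126050, refl=0.126050·-0.764706=-0.0964; V=0.882353+0.126050+-0.096391=0.9120
k=3 load: inc=-0.096391, refl=-0.096391·0.142857=-0.0138; V=1.008403+-0.096391+-0.013770=0.8982
k=4 src: inc=-0.013770, refl=-0.013770·-0.764706=0.0105; V=0.912012+-0.013770+0.010530=0.9088
k=5 load: inc=0.010530, refl=0.010530·0.142857=0.0015; V=0.898242+0.010530+0.001504=0.9103
k=6 src: inc=0.001504, refl=0.001504·-0.764706=-0.0012; V=0.908772+0.001504+-0.001150=0.9091
k=7 load: inc=-0.001150, refl=-0.001150·0.142857=-0.0002; V=0.910276+-0.001150+-0.000164=0.9090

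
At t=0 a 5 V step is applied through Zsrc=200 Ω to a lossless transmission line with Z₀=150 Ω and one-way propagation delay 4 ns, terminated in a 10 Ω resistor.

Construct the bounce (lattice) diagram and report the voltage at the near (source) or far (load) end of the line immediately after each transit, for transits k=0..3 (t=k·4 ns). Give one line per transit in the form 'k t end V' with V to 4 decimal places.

Γ_L=-0.875000, Γ_S=0.142857; launch V₁=5·150/350=2.142857
k=0 src: V=2.1429
k=1 load: inc=2.142857, refl=2.142857·-0.875000=-1.8750; V=0.000000+2.142857+-1.875000=0.2679
k=2 src: inc=-1.875000, refl=-1.875000·0.142857=-0.2679; V=2.142857+-1.875000+-0.267857=0.0000
k=3 load: inc=-0.267857, refl=-0.267857·-0.875000=0.2344; V=0.267857+-0.267857+0.234375=0.2344

0 0 source 2.1429
1 4 load 0.2679
2 8 source 0.0000
3 12 load 0.2344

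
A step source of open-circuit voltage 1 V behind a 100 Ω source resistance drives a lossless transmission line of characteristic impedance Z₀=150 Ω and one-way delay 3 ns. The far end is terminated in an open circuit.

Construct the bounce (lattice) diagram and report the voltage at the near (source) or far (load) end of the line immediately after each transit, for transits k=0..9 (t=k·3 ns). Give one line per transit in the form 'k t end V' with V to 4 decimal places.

0 0 source 0.6000
1 3 load 1.2000
2 6 source 1.0800
3 9 load 0.9600
4 12 source 0.9840
5 15 load 1.0080
6 18 source 1.0032
7 21 load 0.9984
8 24 source 0.9994
9 27 load 1.0003

Γ_L=1.000000, Γ_S=-0.200000; launch V₁=1·150/250=0.600000
k=0 src: V=0.6000
k=1 load: inc=0.600000, refl=0.600000·1.000000=0.6000; V=0.000000+0.600000+0.600000=1.2000
k=2 src: inc=0.600000, refl=0.600000·-0.200000=-0.1200; V=0.600000+0.600000+-0.120000=1.0800
k=3 load: inc=-0.120000, refl=-0.120000·1.000000=-0.1200; V=1.200000+-0.120000+-0.120000=0.9600
k=4 src: inc=-0.120000, refl=-0.120000·-0.200000=0.0240; V=1.080000+-0.120000+0.024000=0.9840
k=5 load: inc=0.024000, refl=0.024000·1.000000=0.0240; V=0.960000+0.024000+0.024000=1.0080
k=6 src: inc=0.024000, refl=0.024000·-0.200000=-0.0048; V=0.984000+0.024000+-0.004800=1.0032
k=7 load: inc=-0.004800, refl=-0.004800·1.000000=-0.0048; V=1.008000+-0.004800+-0.004800=0.9984
k=8 src: inc=-0.004800, refl=-0.004800·-0.200000=0.0010; V=1.003200+-0.004800+0.000960=0.9994
k=9 load: inc=0.000960, refl=0.000960·1.000000=0.0010; V=0.998400+0.000960+0.000960=1.0003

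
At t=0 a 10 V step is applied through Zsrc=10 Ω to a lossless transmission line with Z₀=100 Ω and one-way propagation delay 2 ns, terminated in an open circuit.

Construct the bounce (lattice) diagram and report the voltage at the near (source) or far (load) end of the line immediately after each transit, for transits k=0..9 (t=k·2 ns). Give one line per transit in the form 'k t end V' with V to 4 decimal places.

Γ_L=1.000000, Γ_S=-0.818182; launch V₁=10·100/110=9.090909
k=0 src: V=9.0909
k=1 load: inc=9.090909, refl=9.090909·1.000000=9.0909; V=0.000000+9.090909+9.090909=18.1818
k=2 src: inc=9.090909, refl=9.090909·-0.818182=-7.4380; V=9.090909+9.090909+-7.438017=10.7438
k=3 load: inc=-7.438017, refl=-7.438017·1.000000=-7.4380; V=18.181818+-7.438017+-7.438017=3.3058
k=4 src: inc=-7.438017, refl=-7.438017·-0.818182=6.0856; V=10.743802+-7.438017+6.085650=9.3914
k=5 load: inc=6.085650, refl=6.085650·1.000000=6.0856; V=3.305785+6.085650+6.085650=15.4771
k=6 src: inc=6.085650, refl=6.085650·-0.818182=-4.9792; V=9.391435+6.085650+-4.979168=10.4979
k=7 load: inc=-4.979168, refl=-4.979168·1.000000=-4.9792; V=15.477085+-4.979168+-4.979168=5.5187
k=8 src: inc=-4.979168, refl=-4.979168·-0.818182=4.0739; V=10.497917+-4.979168+4.073865=9.5926
k=9 load: inc=4.073865, refl=4.073865·1.000000=4.0739; V=5.518749+4.073865+4.073865=13.6665

0 0 source 9.0909
1 2 load 18.1818
2 4 source 10.7438
3 6 load 3.3058
4 8 source 9.3914
5 10 load 15.4771
6 12 source 10.4979
7 14 load 5.5187
8 16 source 9.5926
9 18 load 13.6665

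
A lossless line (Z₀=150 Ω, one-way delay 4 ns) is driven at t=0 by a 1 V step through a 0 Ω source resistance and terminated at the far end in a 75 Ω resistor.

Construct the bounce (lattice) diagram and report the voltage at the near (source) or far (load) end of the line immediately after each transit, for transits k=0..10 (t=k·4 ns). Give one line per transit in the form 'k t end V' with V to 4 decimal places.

Γ_L=-0.333333, Γ_S=-1.000000; launch V₁=1·150/150=1.000000
k=0 src: V=1.0000
k=1 load: inc=1.000000, refl=1.000000·-0.333333=-0.3333; V=0.000000+1.000000+-0.333333=0.6667
k=2 src: inc=-0.333333, refl=-0.333333·-1.000000=0.3333; V=1.000000+-0.333333+0.333333=1.0000
k=3 load: inc=0.333333, refl=0.333333·-0.333333=-0.1111; V=0.666667+0.333333+-0.111111=0.8889
k=4 src: inc=-0.111111, refl=-0.111111·-1.000000=0.1111; V=1.000000+-0.111111+0.111111=1.0000
k=5 load: inc=0.111111, refl=0.111111·-0.333333=-0.0370; V=0.888889+0.111111+-0.037037=0.9630
k=6 src: inc=-0.037037, refl=-0.037037·-1.000000=0.0370; V=1.000000+-0.037037+0.037037=1.0000
k=7 load: inc=0.037037, refl=0.037037·-0.333333=-0.0123; V=0.962963+0.037037+-0.012346=0.9877
k=8 src: inc=-0.012346, refl=-0.012346·-1.000000=0.0123; V=1.000000+-0.012346+0.012346=1.0000
k=9 load: inc=0.012346, refl=0.012346·-0.333333=-0.0041; V=0.987654+0.012346+-0.004115=0.9959
k=10 src: inc=-0.004115, refl=-0.004115·-1.000000=0.0041; V=1.000000+-0.004115+0.004115=1.0000

0 0 source 1.0000
1 4 load 0.6667
2 8 source 1.0000
3 12 load 0.8889
4 16 source 1.0000
5 20 load 0.9630
6 24 source 1.0000
7 28 load 0.9877
8 32 source 1.0000
9 36 load 0.9959
10 40 source 1.0000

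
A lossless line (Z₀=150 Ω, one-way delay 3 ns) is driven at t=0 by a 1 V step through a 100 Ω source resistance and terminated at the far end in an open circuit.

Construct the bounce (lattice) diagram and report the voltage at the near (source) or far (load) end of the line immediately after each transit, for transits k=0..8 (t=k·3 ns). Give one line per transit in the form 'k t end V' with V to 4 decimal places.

0 0 source 0.6000
1 3 load 1.2000
2 6 source 1.0800
3 9 load 0.9600
4 12 source 0.9840
5 15 load 1.0080
6 18 source 1.0032
7 21 load 0.9984
8 24 source 0.9994

Γ_L=1.000000, Γ_S=-0.200000; launch V₁=1·150/250=0.600000
k=0 src: V=0.6000
k=1 load: inc=0.600000, refl=0.600000·1.000000=0.6000; V=0.000000+0.600000+0.600000=1.2000
k=2 src: inc=0.600000, refl=0.600000·-0.200000=-0.1200; V=0.600000+0.600000+-0.120000=1.0800
k=3 load: inc=-0.120000, refl=-0.120000·1.000000=-0.1200; V=1.200000+-0.120000+-0.120000=0.9600
k=4 src: inc=-0.120000, refl=-0.120000·-0.200000=0.0240; V=1.080000+-0.120000+0.024000=0.9840
k=5 load: inc=0.024000, refl=0.024000·1.000000=0.0240; V=0.960000+0.024000+0.024000=1.0080
k=6 src: inc=0.024000, refl=0.024000·-0.200000=-0.0048; V=0.984000+0.024000+-0.004800=1.0032
k=7 load: inc=-0.004800, refl=-0.004800·1.000000=-0.0048; V=1.008000+-0.004800+-0.004800=0.9984
k=8 src: inc=-0.004800, refl=-0.004800·-0.200000=0.0010; V=1.003200+-0.004800+0.000960=0.9994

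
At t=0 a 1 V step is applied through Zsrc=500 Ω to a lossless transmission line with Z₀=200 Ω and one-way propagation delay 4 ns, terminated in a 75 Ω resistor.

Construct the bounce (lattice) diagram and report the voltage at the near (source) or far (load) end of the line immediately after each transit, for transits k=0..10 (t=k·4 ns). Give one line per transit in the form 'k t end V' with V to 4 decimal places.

0 0 source 0.2857
1 4 load 0.1558
2 8 source 0.1002
3 12 load 0.1255
4 16 source 0.1363
5 20 load 0.1314
6 24 source 0.1293
7 28 load 0.1302
8 32 source 0.1307
9 36 load 0.1305
10 40 source 0.1304

Γ_L=-0.454545, Γ_S=0.428571; launch V₁=1·200/700=0.285714
k=0 src: V=0.2857
k=1 load: inc=0.285714, refl=0.285714·-0.454545=-0.1299; V=0.000000+0.285714+-0.129870=0.1558
k=2 src: inc=-0.129870, refl=-0.129870·0.428571=-0.0557; V=0.285714+-0.129870+-0.055659=0.1002
k=3 load: inc=-0.055659, refl=-0.055659·-0.454545=0.0253; V=0.155844+-0.055659+0.025299=0.1255
k=4 src: inc=0.025299, refl=0.025299·0.428571=0.0108; V=0.100186+0.025299+0.010843=0.1363
k=5 load: inc=0.010843, refl=0.010843·-0.454545=-0.0049; V=0.125485+0.010843+-0.004928=0.1314
k=6 src: inc=-0.004928, refl=-0.004928·0.428571=-0.0021; V=0.136327+-0.004928+-0.002112=0.1293
k=7 load: inc=-0.002112, refl=-0.002112·-0.454545=0.0010; V=0.131399+-0.002112+0.000960=0.1302
k=8 src: inc=0.000960, refl=0.000960·0.428571=0.0004; V=0.129287+0.000960+0.000411=0.1307
k=9 load: inc=0.000411, refl=0.000411·-0.454545=-0.0002; V=0.130247+0.000411+-0.000187=0.1305
k=10 src: inc=-0.000187, refl=-0.000187·0.428571=-0.0001; V=0.130658+-0.000187+-0.000080=0.1304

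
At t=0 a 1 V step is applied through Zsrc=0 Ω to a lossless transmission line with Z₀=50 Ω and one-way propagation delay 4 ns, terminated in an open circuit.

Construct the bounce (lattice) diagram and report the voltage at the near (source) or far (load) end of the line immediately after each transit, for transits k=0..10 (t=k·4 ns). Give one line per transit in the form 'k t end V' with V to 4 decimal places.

0 0 source 1.0000
1 4 load 2.0000
2 8 source 1.0000
3 12 load 0.0000
4 16 source 1.0000
5 20 load 2.0000
6 24 source 1.0000
7 28 load 0.0000
8 32 source 1.0000
9 36 load 2.0000
10 40 source 1.0000

Γ_L=1.000000, Γ_S=-1.000000; launch V₁=1·50/50=1.000000
k=0 src: V=1.0000
k=1 load: inc=1.000000, refl=1.000000·1.000000=1.0000; V=0.000000+1.000000+1.000000=2.0000
k=2 src: inc=1.000000, refl=1.000000·-1.000000=-1.0000; V=1.000000+1.000000+-1.000000=1.0000
k=3 load: inc=-1.000000, refl=-1.000000·1.000000=-1.0000; V=2.000000+-1.000000+-1.000000=0.0000
k=4 src: inc=-1.000000, refl=-1.000000·-1.000000=1.0000; V=1.000000+-1.000000+1.000000=1.0000
k=5 load: inc=1.000000, refl=1.000000·1.000000=1.0000; V=0.000000+1.000000+1.000000=2.0000
k=6 src: inc=1.000000, refl=1.000000·-1.000000=-1.0000; V=1.000000+1.000000+-1.000000=1.0000
k=7 load: inc=-1.000000, refl=-1.000000·1.000000=-1.0000; V=2.000000+-1.000000+-1.000000=0.0000
k=8 src: inc=-1.000000, refl=-1.000000·-1.000000=1.0000; V=1.000000+-1.000000+1.000000=1.0000
k=9 load: inc=1.000000, refl=1.000000·1.000000=1.0000; V=0.000000+1.000000+1.000000=2.0000
k=10 src: inc=1.000000, refl=1.000000·-1.000000=-1.0000; V=1.000000+1.000000+-1.000000=1.0000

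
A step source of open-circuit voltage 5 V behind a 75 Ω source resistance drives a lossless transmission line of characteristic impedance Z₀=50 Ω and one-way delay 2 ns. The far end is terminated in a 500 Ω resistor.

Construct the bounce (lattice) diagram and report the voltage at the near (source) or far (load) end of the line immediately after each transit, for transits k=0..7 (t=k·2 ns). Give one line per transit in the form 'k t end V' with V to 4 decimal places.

0 0 source 2.0000
1 2 load 3.6364
2 4 source 3.9636
3 6 load 4.2314
4 8 source 4.2850
5 10 load 4.3288
6 12 source 4.3375
7 14 load 4.3447

Γ_L=0.818182, Γ_S=0.200000; launch V₁=5·50/125=2.000000
k=0 src: V=2.0000
k=1 load: inc=2.000000, refl=2.000000·0.818182=1.6364; V=0.000000+2.000000+1.636364=3.6364
k=2 src: inc=1.636364, refl=1.636364·0.200000=0.3273; V=2.000000+1.636364+0.327273=3.9636
k=3 load: inc=0.327273, refl=0.327273·0.818182=0.2678; V=3.636364+0.327273+0.267769=4.2314
k=4 src: inc=0.267769, refl=0.267769·0.200000=0.0536; V=3.963636+0.267769+0.053554=4.2850
k=5 load: inc=0.053554, refl=0.053554·0.818182=0.0438; V=4.231405+0.053554+0.043817=4.3288
k=6 src: inc=0.043817, refl=0.043817·0.200000=0.0088; V=4.284959+0.043817+0.008763=4.3375
k=7 load: inc=0.008763, refl=0.008763·0.818182=0.0072; V=4.328775+0.008763+0.007170=4.3447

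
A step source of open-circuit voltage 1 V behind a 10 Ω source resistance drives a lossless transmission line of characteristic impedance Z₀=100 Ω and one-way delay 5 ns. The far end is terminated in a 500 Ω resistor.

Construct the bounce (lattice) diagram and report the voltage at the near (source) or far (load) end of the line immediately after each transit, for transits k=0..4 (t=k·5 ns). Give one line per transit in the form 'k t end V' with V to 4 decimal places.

0 0 source 0.9091
1 5 load 1.5152
2 10 source 1.0193
3 15 load 0.6887
4 20 source 0.9592

Γ_L=0.666667, Γ_S=-0.818182; launch V₁=1·100/110=0.909091
k=0 src: V=0.9091
k=1 load: inc=0.909091, refl=0.909091·0.666667=0.6061; V=0.000000+0.909091+0.606061=1.5152
k=2 src: inc=0.606061, refl=0.606061·-0.818182=-0.4959; V=0.909091+0.606061+-0.495868=1.0193
k=3 load: inc=-0.495868, refl=-0.495868·0.666667=-0.3306; V=1.515152+-0.495868+-0.330579=0.6887
k=4 src: inc=-0.330579, refl=-0.330579·-0.818182=0.2705; V=1.019284+-0.330579+0.270473=0.9592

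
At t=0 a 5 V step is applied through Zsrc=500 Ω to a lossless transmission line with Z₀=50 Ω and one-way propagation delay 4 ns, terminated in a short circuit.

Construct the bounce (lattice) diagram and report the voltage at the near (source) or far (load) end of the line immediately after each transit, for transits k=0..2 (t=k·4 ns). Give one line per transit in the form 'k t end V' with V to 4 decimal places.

Γ_L=-1.000000, Γ_S=0.818182; launch V₁=5·50/550=0.454545
k=0 src: V=0.4545
k=1 load: inc=0.454545, refl=0.454545·-1.000000=-0.4545; V=0.000000+0.454545+-0.454545=0.0000
k=2 src: inc=-0.454545, refl=-0.454545·0.818182=-0.3719; V=0.454545+-0.454545+-0.371901=-0.3719

0 0 source 0.4545
1 4 load 0.0000
2 8 source -0.3719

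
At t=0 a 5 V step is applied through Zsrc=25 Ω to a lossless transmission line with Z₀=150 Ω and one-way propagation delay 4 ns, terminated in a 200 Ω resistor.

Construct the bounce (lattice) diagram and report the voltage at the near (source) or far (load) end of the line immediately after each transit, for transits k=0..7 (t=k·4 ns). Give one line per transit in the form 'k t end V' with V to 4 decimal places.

0 0 source 4.2857
1 4 load 4.8980
2 8 source 4.4606
3 12 load 4.3982
4 16 source 4.4428
5 20 load 4.4492
6 24 source 4.4446
7 28 load 4.4440

Γ_L=0.142857, Γ_S=-0.714286; launch V₁=5·150/175=4.285714
k=0 src: V=4.2857
k=1 load: inc=4.285714, refl=4.285714·0.142857=0.6122; V=0.000000+4.285714+0.612245=4.8980
k=2 src: inc=0.612245, refl=0.612245·-0.714286=-0.4373; V=4.285714+0.612245+-0.437318=4.4606
k=3 load: inc=-0.437318, refl=-0.437318·0.142857=-0.0625; V=4.897959+-0.437318+-0.062474=4.3982
k=4 src: inc=-0.062474, refl=-0.062474·-0.714286=0.0446; V=4.460641+-0.062474+0.044624=4.4428
k=5 load: inc=0.044624, refl=0.044624·0.142857=0.0064; V=4.398167+0.044624+0.006375=4.4492
k=6 src: inc=0.006375, refl=0.006375·-0.714286=-0.0046; V=4.442792+0.006375+-0.004553=4.4446
k=7 load: inc=-0.004553, refl=-0.004553·0.142857=-0.0007; V=4.449167+-0.004553+-0.000650=4.4440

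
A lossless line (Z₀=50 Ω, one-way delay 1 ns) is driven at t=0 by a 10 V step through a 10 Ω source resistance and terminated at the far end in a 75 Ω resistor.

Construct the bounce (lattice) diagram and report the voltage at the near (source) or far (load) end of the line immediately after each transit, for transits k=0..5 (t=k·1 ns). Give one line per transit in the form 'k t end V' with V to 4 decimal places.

0 0 source 8.3333
1 1 load 10.0000
2 2 source 8.8889
3 3 load 8.6667
4 4 source 8.8148
5 5 load 8.8444

Γ_L=0.200000, Γ_S=-0.666667; launch V₁=10·50/60=8.333333
k=0 src: V=8.3333
k=1 load: inc=8.333333, refl=8.333333·0.200000=1.6667; V=0.000000+8.333333+1.666667=10.0000
k=2 src: inc=1.666667, refl=1.666667·-0.666667=-1.1111; V=8.333333+1.666667+-1.111111=8.8889
k=3 load: inc=-1.111111, refl=-1.111111·0.200000=-0.2222; V=10.000000+-1.111111+-0.222222=8.6667
k=4 src: inc=-0.222222, refl=-0.222222·-0.666667=0.1481; V=8.888889+-0.222222+0.148148=8.8148
k=5 load: inc=0.148148, refl=0.148148·0.200000=0.0296; V=8.666667+0.148148+0.029630=8.8444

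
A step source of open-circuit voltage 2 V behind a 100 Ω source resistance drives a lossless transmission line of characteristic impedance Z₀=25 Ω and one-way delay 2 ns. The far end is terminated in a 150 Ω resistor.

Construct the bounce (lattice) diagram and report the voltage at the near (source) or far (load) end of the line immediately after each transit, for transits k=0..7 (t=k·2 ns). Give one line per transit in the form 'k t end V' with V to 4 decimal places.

0 0 source 0.4000
1 2 load 0.6857
2 4 source 0.8571
3 6 load 0.9796
4 8 source 1.0531
5 10 load 1.1055
6 12 source 1.1370
7 14 load 1.1595

Γ_L=0.714286, Γ_S=0.600000; launch V₁=2·25/125=0.400000
k=0 src: V=0.4000
k=1 load: inc=0.400000, refl=0.400000·0.714286=0.2857; V=0.000000+0.400000+0.285714=0.6857
k=2 src: inc=0.285714, refl=0.285714·0.600000=0.1714; V=0.400000+0.285714+0.171429=0.8571
k=3 load: inc=0.171429, refl=0.171429·0.714286=0.1224; V=0.685714+0.171429+0.122449=0.9796
k=4 src: inc=0.122449, refl=0.122449·0.600000=0.0735; V=0.857143+0.122449+0.073469=1.0531
k=5 load: inc=0.073469, refl=0.073469·0.714286=0.0525; V=0.979592+0.073469+0.052478=1.1055
k=6 src: inc=0.052478, refl=0.052478·0.600000=0.0315; V=1.053061+0.052478+0.031487=1.1370
k=7 load: inc=0.031487, refl=0.031487·0.714286=0.0225; V=1.105539+0.031487+0.022491=1.1595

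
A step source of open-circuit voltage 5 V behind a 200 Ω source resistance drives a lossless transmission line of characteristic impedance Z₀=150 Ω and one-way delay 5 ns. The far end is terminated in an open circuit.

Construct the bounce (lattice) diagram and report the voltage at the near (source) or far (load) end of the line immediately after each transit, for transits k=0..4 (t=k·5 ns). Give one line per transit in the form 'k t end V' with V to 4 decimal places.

0 0 source 2.1429
1 5 load 4.2857
2 10 source 4.5918
3 15 load 4.8980
4 20 source 4.9417

Γ_L=1.000000, Γ_S=0.142857; launch V₁=5·150/350=2.142857
k=0 src: V=2.1429
k=1 load: inc=2.142857, refl=2.142857·1.000000=2.1429; V=0.000000+2.142857+2.142857=4.2857
k=2 src: inc=2.142857, refl=2.142857·0.142857=0.3061; V=2.142857+2.142857+0.306122=4.5918
k=3 load: inc=0.306122, refl=0.306122·1.000000=0.3061; V=4.285714+0.306122+0.306122=4.8980
k=4 src: inc=0.306122, refl=0.306122·0.142857=0.0437; V=4.591837+0.306122+0.043732=4.9417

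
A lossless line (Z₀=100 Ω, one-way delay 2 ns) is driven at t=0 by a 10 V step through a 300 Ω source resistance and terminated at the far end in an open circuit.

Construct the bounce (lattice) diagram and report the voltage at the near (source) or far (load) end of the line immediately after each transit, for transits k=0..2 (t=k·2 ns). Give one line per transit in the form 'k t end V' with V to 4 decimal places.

Γ_L=1.000000, Γ_S=0.500000; launch V₁=10·100/400=2.500000
k=0 src: V=2.5000
k=1 load: inc=2.500000, refl=2.500000·1.000000=2.5000; V=0.000000+2.500000+2.500000=5.0000
k=2 src: inc=2.500000, refl=2.500000·0.500000=1.2500; V=2.500000+2.500000+1.250000=6.2500

0 0 source 2.5000
1 2 load 5.0000
2 4 source 6.2500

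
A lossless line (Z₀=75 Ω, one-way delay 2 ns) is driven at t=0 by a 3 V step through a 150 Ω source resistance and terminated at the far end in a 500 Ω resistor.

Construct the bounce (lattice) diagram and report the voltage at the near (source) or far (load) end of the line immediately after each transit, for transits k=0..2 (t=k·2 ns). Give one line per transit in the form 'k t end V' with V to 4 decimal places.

0 0 source 1.0000
1 2 load 1.7391
2 4 source 1.9855

Γ_L=0.739130, Γ_S=0.333333; launch V₁=3·75/225=1.000000
k=0 src: V=1.0000
k=1 load: inc=1.000000, refl=1.000000·0.739130=0.7391; V=0.000000+1.000000+0.739130=1.7391
k=2 src: inc=0.739130, refl=0.739130·0.333333=0.2464; V=1.000000+0.739130+0.246377=1.9855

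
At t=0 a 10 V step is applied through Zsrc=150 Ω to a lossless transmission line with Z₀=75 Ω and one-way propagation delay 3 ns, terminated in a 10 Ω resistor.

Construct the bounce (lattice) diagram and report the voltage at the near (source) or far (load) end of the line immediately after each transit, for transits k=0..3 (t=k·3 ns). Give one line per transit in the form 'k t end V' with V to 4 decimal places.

Γ_L=-0.764706, Γ_S=0.333333; launch V₁=10·75/225=3.333333
k=0 src: V=3.3333
k=1 load: inc=3.333333, refl=3.333333·-0.764706=-2.5490; V=0.000000+3.333333+-2.549020=0.7843
k=2 src: inc=-2.549020, refl=-2.549020·0.333333=-0.8497; V=3.333333+-2.549020+-0.849673=-0.0654
k=3 load: inc=-0.849673, refl=-0.849673·-0.764706=0.6498; V=0.784314+-0.849673+0.649750=0.5844

0 0 source 3.3333
1 3 load 0.7843
2 6 source -0.0654
3 9 load 0.5844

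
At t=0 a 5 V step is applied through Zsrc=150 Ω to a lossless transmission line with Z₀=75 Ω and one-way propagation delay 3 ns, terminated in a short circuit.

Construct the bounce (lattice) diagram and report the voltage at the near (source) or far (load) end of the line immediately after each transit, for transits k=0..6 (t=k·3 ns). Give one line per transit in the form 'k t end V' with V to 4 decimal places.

Γ_L=-1.000000, Γ_S=0.333333; launch V₁=5·75/225=1.666667
k=0 src: V=1.6667
k=1 load: inc=1.666667, refl=1.666667·-1.000000=-1.6667; V=0.000000+1.666667+-1.666667=0.0000
k=2 src: inc=-1.666667, refl=-1.666667·0.333333=-0.5556; V=1.666667+-1.666667+-0.555556=-0.5556
k=3 load: inc=-0.555556, refl=-0.555556·-1.000000=0.5556; V=0.000000+-0.555556+0.555556=0.0000
k=4 src: inc=0.555556, refl=0.555556·0.333333=0.1852; V=-0.555556+0.555556+0.185185=0.1852
k=5 load: inc=0.185185, refl=0.185185·-1.000000=-0.1852; V=0.000000+0.185185+-0.185185=0.0000
k=6 src: inc=-0.185185, refl=-0.185185·0.333333=-0.0617; V=0.185185+-0.185185+-0.061728=-0.0617

0 0 source 1.6667
1 3 load 0.0000
2 6 source -0.5556
3 9 load 0.0000
4 12 source 0.1852
5 15 load 0.0000
6 18 source -0.0617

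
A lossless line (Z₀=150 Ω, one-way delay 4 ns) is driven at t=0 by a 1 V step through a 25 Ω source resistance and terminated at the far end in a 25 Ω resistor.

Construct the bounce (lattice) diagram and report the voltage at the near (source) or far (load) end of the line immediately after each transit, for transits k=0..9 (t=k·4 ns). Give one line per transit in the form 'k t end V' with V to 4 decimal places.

Γ_L=-0.714286, Γ_S=-0.714286; launch V₁=1·150/175=0.857143
k=0 src: V=0.8571
k=1 load: inc=0.857143, refl=0.857143·-0.714286=-0.6122; V=0.000000+0.857143+-0.612245=0.2449
k=2 src: inc=-0.612245, refl=-0.612245·-0.714286=0.4373; V=0.857143+-0.612245+0.437318=0.6822
k=3 load: inc=0.437318, refl=0.437318·-0.714286=-0.3124; V=0.244898+0.437318+-0.312370=0.3698
k=4 src: inc=-0.312370, refl=-0.312370·-0.714286=0.2231; V=0.682216+-0.312370+0.223121=0.5930
k=5 load: inc=0.223121, refl=0.223121·-0.714286=-0.1594; V=0.369846+0.223121+-0.159372=0.4336
k=6 src: inc=-0.159372, refl=-0.159372·-0.714286=0.1138; V=0.592967+-0.159372+0.113837=0.5474
k=7 load: inc=0.113837, refl=0.113837·-0.714286=-0.0813; V=0.433595+0.113837+-0.081312=0.4661
k=8 src: inc=-0.081312, refl=-0.081312·-0.714286=0.0581; V=0.547432+-0.081312+0.058080=0.5242
k=9 load: inc=0.058080, refl=0.058080·-0.714286=-0.0415; V=0.466120+0.058080+-0.041486=0.4827

0 0 source 0.8571
1 4 load 0.2449
2 8 source 0.6822
3 12 load 0.3698
4 16 source 0.5930
5 20 load 0.4336
6 24 source 0.5474
7 28 load 0.4661
8 32 source 0.5242
9 36 load 0.4827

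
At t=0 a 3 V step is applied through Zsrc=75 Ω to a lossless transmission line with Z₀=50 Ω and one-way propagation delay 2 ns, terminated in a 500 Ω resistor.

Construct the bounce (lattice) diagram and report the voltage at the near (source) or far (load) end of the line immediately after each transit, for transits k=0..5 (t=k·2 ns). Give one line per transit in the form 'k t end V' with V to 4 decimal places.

0 0 source 1.2000
1 2 load 2.1818
2 4 source 2.3782
3 6 load 2.5388
4 8 source 2.5710
5 10 load 2.5973

Γ_L=0.818182, Γ_S=0.200000; launch V₁=3·50/125=1.200000
k=0 src: V=1.2000
k=1 load: inc=1.200000, refl=1.200000·0.818182=0.9818; V=0.000000+1.200000+0.981818=2.1818
k=2 src: inc=0.981818, refl=0.981818·0.200000=0.1964; V=1.200000+0.981818+0.196364=2.3782
k=3 load: inc=0.196364, refl=0.196364·0.818182=0.1607; V=2.181818+0.196364+0.160661=2.5388
k=4 src: inc=0.160661, refl=0.160661·0.200000=0.0321; V=2.378182+0.160661+0.032132=2.5710
k=5 load: inc=0.032132, refl=0.032132·0.818182=0.0263; V=2.538843+0.032132+0.026290=2.5973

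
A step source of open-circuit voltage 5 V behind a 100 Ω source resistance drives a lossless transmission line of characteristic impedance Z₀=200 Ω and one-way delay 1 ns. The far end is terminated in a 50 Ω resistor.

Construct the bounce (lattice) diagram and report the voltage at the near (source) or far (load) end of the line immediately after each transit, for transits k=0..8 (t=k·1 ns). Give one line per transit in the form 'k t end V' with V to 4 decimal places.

Γ_L=-0.600000, Γ_S=-0.333333; launch V₁=5·200/300=3.333333
k=0 src: V=3.3333
k=1 load: inc=3.333333, refl=3.333333·-0.600000=-2.0000; V=0.000000+3.333333+-2.000000=1.3333
k=2 src: inc=-2.000000, refl=-2.000000·-0.333333=0.6667; V=3.333333+-2.000000+0.666667=2.0000
k=3 load: inc=0.666667, refl=0.666667·-0.600000=-0.4000; V=1.333333+0.666667+-0.400000=1.6000
k=4 src: inc=-0.400000, refl=-0.400000·-0.333333=0.1333; V=2.000000+-0.400000+0.133333=1.7333
k=5 load: inc=0.133333, refl=0.133333·-0.600000=-0.0800; V=1.600000+0.133333+-0.080000=1.6533
k=6 src: inc=-0.080000, refl=-0.080000·-0.333333=0.0267; V=1.733333+-0.080000+0.026667=1.6800
k=7 load: inc=0.026667, refl=0.026667·-0.600000=-0.0160; V=1.653333+0.026667+-0.016000=1.6640
k=8 src: inc=-0.016000, refl=-0.016000·-0.333333=0.0053; V=1.680000+-0.016000+0.005333=1.6693

0 0 source 3.3333
1 1 load 1.3333
2 2 source 2.0000
3 3 load 1.6000
4 4 source 1.7333
5 5 load 1.6533
6 6 source 1.6800
7 7 load 1.6640
8 8 source 1.6693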